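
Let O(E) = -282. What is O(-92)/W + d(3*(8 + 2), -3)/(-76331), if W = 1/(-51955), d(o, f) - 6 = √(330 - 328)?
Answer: 1118349143604/76331 - √2/76331 ≈ 1.4651e+7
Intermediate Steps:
d(o, f) = 6 + √2 (d(o, f) = 6 + √(330 - 328) = 6 + √2)
W = -1/51955 ≈ -1.9247e-5
O(-92)/W + d(3*(8 + 2), -3)/(-76331) = -282/(-1/51955) + (6 + √2)/(-76331) = -282*(-51955) + (6 + √2)*(-1/76331) = 14651310 + (-6/76331 - √2/76331) = 1118349143604/76331 - √2/76331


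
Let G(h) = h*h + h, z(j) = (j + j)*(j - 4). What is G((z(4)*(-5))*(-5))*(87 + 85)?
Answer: 0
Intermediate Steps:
z(j) = 2*j*(-4 + j) (z(j) = (2*j)*(-4 + j) = 2*j*(-4 + j))
G(h) = h + h**2 (G(h) = h**2 + h = h + h**2)
G((z(4)*(-5))*(-5))*(87 + 85) = ((((2*4*(-4 + 4))*(-5))*(-5))*(1 + ((2*4*(-4 + 4))*(-5))*(-5)))*(87 + 85) = ((((2*4*0)*(-5))*(-5))*(1 + ((2*4*0)*(-5))*(-5)))*172 = (((0*(-5))*(-5))*(1 + (0*(-5))*(-5)))*172 = ((0*(-5))*(1 + 0*(-5)))*172 = (0*(1 + 0))*172 = (0*1)*172 = 0*172 = 0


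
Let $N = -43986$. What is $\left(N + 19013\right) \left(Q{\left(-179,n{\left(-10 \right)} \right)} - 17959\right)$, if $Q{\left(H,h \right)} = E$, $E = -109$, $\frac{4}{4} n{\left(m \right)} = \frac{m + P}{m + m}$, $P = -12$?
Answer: $451212164$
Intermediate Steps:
$n{\left(m \right)} = \frac{-12 + m}{2 m}$ ($n{\left(m \right)} = \frac{m - 12}{m + m} = \frac{-12 + m}{2 m}$)
$Q{\left(H,h \right)} = -109$
$\left(N + 19013\right) \left(Q{\left(-179,n{\left(-10 \right)} \right)} - 17959\right) = \left(-43986 + 19013\right) \left(-109 - 17959\right) = \left(-24973\right) \left(-18068\right) = 451212164$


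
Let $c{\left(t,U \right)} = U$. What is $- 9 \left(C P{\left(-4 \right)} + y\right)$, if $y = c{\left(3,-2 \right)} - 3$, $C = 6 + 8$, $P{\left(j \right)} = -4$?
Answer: $549$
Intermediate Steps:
$C = 14$
$y = -5$ ($y = -2 - 3 = -5$)
$- 9 \left(C P{\left(-4 \right)} + y\right) = - 9 \left(14 \left(-4\right) - 5\right) = - 9 \left(-56 - 5\right) = \left(-9\right) \left(-61\right) = 549$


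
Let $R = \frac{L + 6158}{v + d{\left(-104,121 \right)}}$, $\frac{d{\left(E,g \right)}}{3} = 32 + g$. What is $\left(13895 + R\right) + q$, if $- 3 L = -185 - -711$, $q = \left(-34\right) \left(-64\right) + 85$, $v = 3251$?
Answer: $\frac{12845302}{795} \approx 16158.0$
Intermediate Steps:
$d{\left(E,g \right)} = 96 + 3 g$ ($d{\left(E,g \right)} = 3 \left(32 + g\right) = 96 + 3 g$)
$q = 2261$ ($q = 2176 + 85 = 2261$)
$L = - \frac{526}{3}$ ($L = - \frac{-185 - -711}{3} = - \frac{-185 + 711}{3} = \left(- \frac{1}{3}\right) 526 = - \frac{526}{3} \approx -175.33$)
$R = \frac{1282}{795}$ ($R = \frac{- \frac{526}{3} + 6158}{3251 + \left(96 + 3 \cdot 121\right)} = \frac{17948}{3 \left(3251 + \left(96 + 363\right)\right)} = \frac{17948}{3 \left(3251 + 459\right)} = \frac{17948}{3 \cdot 3710} = \frac{17948}{3} \cdot \frac{1}{3710} = \frac{1282}{795} \approx 1.6126$)
$\left(13895 + R\right) + q = \left(13895 + \frac{1282}{795}\right) + 2261 = \frac{11047807}{795} + 2261 = \frac{12845302}{795}$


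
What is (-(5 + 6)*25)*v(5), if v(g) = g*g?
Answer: -6875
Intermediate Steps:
v(g) = g**2
(-(5 + 6)*25)*v(5) = (-(5 + 6)*25)*5**2 = (-1*11*25)*25 = -11*25*25 = -275*25 = -6875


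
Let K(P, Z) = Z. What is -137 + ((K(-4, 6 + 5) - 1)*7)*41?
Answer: 2733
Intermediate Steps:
-137 + ((K(-4, 6 + 5) - 1)*7)*41 = -137 + (((6 + 5) - 1)*7)*41 = -137 + ((11 - 1)*7)*41 = -137 + (10*7)*41 = -137 + 70*41 = -137 + 2870 = 2733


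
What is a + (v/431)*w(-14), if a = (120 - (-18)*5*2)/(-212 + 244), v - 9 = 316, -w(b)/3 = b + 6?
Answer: 94725/3448 ≈ 27.472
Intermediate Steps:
w(b) = -18 - 3*b (w(b) = -3*(b + 6) = -3*(6 + b) = -18 - 3*b)
v = 325 (v = 9 + 316 = 325)
a = 75/8 (a = (120 - 6*(-15)*2)/32 = (120 + 90*2)*(1/32) = (120 + 180)*(1/32) = 300*(1/32) = 75/8 ≈ 9.3750)
a + (v/431)*w(-14) = 75/8 + (325/431)*(-18 - 3*(-14)) = 75/8 + (325*(1/431))*(-18 + 42) = 75/8 + (325/431)*24 = 75/8 + 7800/431 = 94725/3448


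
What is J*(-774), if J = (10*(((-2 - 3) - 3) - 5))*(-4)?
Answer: -402480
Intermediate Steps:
J = 520 (J = (10*((-5 - 3) - 5))*(-4) = (10*(-8 - 5))*(-4) = (10*(-13))*(-4) = -130*(-4) = 520)
J*(-774) = 520*(-774) = -402480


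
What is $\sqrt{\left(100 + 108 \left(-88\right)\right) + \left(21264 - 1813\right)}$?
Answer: $\sqrt{10047} \approx 100.23$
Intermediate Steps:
$\sqrt{\left(100 + 108 \left(-88\right)\right) + \left(21264 - 1813\right)} = \sqrt{\left(100 - 9504\right) + 19451} = \sqrt{-9404 + 19451} = \sqrt{10047}$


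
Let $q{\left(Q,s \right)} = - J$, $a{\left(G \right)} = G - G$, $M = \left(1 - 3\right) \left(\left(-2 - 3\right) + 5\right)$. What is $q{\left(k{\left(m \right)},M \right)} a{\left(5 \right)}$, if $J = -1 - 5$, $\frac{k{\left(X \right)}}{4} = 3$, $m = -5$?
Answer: $0$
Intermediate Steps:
$k{\left(X \right)} = 12$ ($k{\left(X \right)} = 4 \cdot 3 = 12$)
$M = 0$ ($M = - 2 \left(-5 + 5\right) = \left(-2\right) 0 = 0$)
$J = -6$
$a{\left(G \right)} = 0$
$q{\left(Q,s \right)} = 6$ ($q{\left(Q,s \right)} = \left(-1\right) \left(-6\right) = 6$)
$q{\left(k{\left(m \right)},M \right)} a{\left(5 \right)} = 6 \cdot 0 = 0$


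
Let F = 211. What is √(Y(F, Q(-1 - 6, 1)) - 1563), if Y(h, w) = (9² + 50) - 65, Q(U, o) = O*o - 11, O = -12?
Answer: I*√1497 ≈ 38.691*I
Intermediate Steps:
Q(U, o) = -11 - 12*o (Q(U, o) = -12*o - 11 = -11 - 12*o)
Y(h, w) = 66 (Y(h, w) = (81 + 50) - 65 = 131 - 65 = 66)
√(Y(F, Q(-1 - 6, 1)) - 1563) = √(66 - 1563) = √(-1497) = I*√1497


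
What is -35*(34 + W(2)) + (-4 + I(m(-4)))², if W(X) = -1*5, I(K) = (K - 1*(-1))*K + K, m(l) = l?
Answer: -999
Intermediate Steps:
I(K) = K + K*(1 + K) (I(K) = (K + 1)*K + K = (1 + K)*K + K = K*(1 + K) + K = K + K*(1 + K))
W(X) = -5
-35*(34 + W(2)) + (-4 + I(m(-4)))² = -35*(34 - 5) + (-4 - 4*(2 - 4))² = -35*29 + (-4 - 4*(-2))² = -1015 + (-4 + 8)² = -1015 + 4² = -1015 + 16 = -999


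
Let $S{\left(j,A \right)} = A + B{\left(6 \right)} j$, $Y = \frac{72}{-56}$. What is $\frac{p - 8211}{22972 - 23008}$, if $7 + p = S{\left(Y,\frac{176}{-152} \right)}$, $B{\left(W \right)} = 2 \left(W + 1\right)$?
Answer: $\frac{78253}{342} \approx 228.81$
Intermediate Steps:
$B{\left(W \right)} = 2 + 2 W$ ($B{\left(W \right)} = 2 \left(1 + W\right) = 2 + 2 W$)
$Y = - \frac{9}{7}$ ($Y = 72 \left(- \frac{1}{56}\right) = - \frac{9}{7} \approx -1.2857$)
$S{\left(j,A \right)} = A + 14 j$ ($S{\left(j,A \right)} = A + \left(2 + 2 \cdot 6\right) j = A + \left(2 + 12\right) j = A + 14 j$)
$p = - \frac{497}{19}$ ($p = -7 + \left(\frac{176}{-152} + 14 \left(- \frac{9}{7}\right)\right) = -7 + \left(176 \left(- \frac{1}{152}\right) - 18\right) = -7 - \frac{364}{19} = - \frac{497}{19} \approx -26.158$)
$\frac{p - 8211}{22972 - 23008} = \frac{- \frac{497}{19} - 8211}{22972 - 23008} = - \frac{156506}{19 \left(-36\right)} = \left(- \frac{156506}{19}\right) \left(- \frac{1}{36}\right) = \frac{78253}{342}$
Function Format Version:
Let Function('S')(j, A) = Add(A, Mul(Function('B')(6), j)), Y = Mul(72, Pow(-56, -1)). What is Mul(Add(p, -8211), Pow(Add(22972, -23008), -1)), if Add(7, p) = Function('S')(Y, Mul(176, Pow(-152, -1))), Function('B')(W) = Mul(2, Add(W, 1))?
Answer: Rational(78253, 342) ≈ 228.81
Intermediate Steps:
Function('B')(W) = Add(2, Mul(2, W)) (Function('B')(W) = Mul(2, Add(1, W)) = Add(2, Mul(2, W)))
Y = Rational(-9, 7) (Y = Mul(72, Rational(-1, 56)) = Rational(-9, 7) ≈ -1.2857)
Function('S')(j, A) = Add(A, Mul(14, j)) (Function('S')(j, A) = Add(A, Mul(Add(2, Mul(2, 6)), j)) = Add(A, Mul(Add(2, 12), j)) = Add(A, Mul(14, j)))
p = Rational(-497, 19) (p = Add(-7, Add(Mul(176, Pow(-152, -1)), Mul(14, Rational(-9, 7)))) = Add(-7, Add(Mul(176, Rational(-1, 152)), -18)) = Add(-7, Add(Rational(-22, 19), -18)) = Add(-7, Rational(-364, 19)) = Rational(-497, 19) ≈ -26.158)
Mul(Add(p, -8211), Pow(Add(22972, -23008), -1)) = Mul(Add(Rational(-497, 19), -8211), Pow(Add(22972, -23008), -1)) = Mul(Rational(-156506, 19), Pow(-36, -1)) = Mul(Rational(-156506, 19), Rational(-1, 36)) = Rational(78253, 342)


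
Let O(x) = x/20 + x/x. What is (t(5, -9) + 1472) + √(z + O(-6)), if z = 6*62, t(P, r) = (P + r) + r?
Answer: 1459 + √37270/10 ≈ 1478.3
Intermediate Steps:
t(P, r) = P + 2*r
O(x) = 1 + x/20 (O(x) = x*(1/20) + 1 = x/20 + 1 = 1 + x/20)
z = 372
(t(5, -9) + 1472) + √(z + O(-6)) = ((5 + 2*(-9)) + 1472) + √(372 + (1 + (1/20)*(-6))) = ((5 - 18) + 1472) + √(372 + (1 - 3/10)) = (-13 + 1472) + √(372 + 7/10) = 1459 + √(3727/10) = 1459 + √37270/10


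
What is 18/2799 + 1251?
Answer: 389063/311 ≈ 1251.0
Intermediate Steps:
18/2799 + 1251 = 18*(1/2799) + 1251 = 2/311 + 1251 = 389063/311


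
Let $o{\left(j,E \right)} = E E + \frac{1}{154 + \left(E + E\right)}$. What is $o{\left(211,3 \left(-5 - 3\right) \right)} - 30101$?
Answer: $- \frac{3129649}{106} \approx -29525.0$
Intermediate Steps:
$o{\left(j,E \right)} = E^{2} + \frac{1}{154 + 2 E}$
$o{\left(211,3 \left(-5 - 3\right) \right)} - 30101 = \frac{\frac{1}{2} + \left(3 \left(-5 - 3\right)\right)^{3} + 77 \left(3 \left(-5 - 3\right)\right)^{2}}{77 + 3 \left(-5 - 3\right)} - 30101 = \frac{\frac{1}{2} + \left(3 \left(-8\right)\right)^{3} + 77 \left(3 \left(-8\right)\right)^{2}}{77 + 3 \left(-8\right)} - 30101 = \frac{\frac{1}{2} + \left(-24\right)^{3} + 77 \left(-24\right)^{2}}{77 - 24} - 30101 = \frac{\frac{1}{2} - 13824 + 77 \cdot 576}{53} - 30101 = \frac{\frac{1}{2} - 13824 + 44352}{53} - 30101 = \frac{1}{53} \cdot \frac{61057}{2} - 30101 = \frac{61057}{106} - 30101 = - \frac{3129649}{106}$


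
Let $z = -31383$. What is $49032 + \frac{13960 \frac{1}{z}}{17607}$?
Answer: $\frac{27093145490432}{552560481} \approx 49032.0$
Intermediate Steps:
$49032 + \frac{13960 \frac{1}{z}}{17607} = 49032 + \frac{13960 \frac{1}{-31383}}{17607} = 49032 + 13960 \left(- \frac{1}{31383}\right) \frac{1}{17607} = 49032 - \frac{13960}{552560481} = \frac{27093145490432}{552560481}$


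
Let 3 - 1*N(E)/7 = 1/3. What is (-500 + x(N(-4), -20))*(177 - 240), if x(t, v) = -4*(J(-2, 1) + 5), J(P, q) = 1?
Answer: 33012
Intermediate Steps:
N(E) = 56/3 (N(E) = 21 - 7/3 = 56/3)
x(t, v) = -24 (x(t, v) = -4*(1 + 5) = -4*6 = -24)
(-500 + x(N(-4), -20))*(177 - 240) = (-500 - 24)*(177 - 240) = -524*(-63) = 33012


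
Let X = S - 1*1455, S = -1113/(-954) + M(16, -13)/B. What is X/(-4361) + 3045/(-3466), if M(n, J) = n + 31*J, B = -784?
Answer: -9692556205/17775505776 ≈ -0.54528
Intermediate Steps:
S = 3905/2352 (S = -1113/(-954) + (16 + 31*(-13))/(-784) = -1113*(-1/954) + (16 - 403)*(-1/784) = 7/6 - 387*(-1/784) = 7/6 + 387/784 = 3905/2352 ≈ 1.6603)
X = -3418255/2352 (X = 3905/2352 - 1*1455 = 3905/2352 - 1455 = -3418255/2352 ≈ -1453.3)
X/(-4361) + 3045/(-3466) = -3418255/2352/(-4361) + 3045/(-3466) = -3418255/2352*(-1/4361) + 3045*(-1/3466) = 3418255/10257072 - 3045/3466 = -9692556205/17775505776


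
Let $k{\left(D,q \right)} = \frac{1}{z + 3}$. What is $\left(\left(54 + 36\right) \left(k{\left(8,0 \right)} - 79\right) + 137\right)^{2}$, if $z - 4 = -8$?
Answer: $49885969$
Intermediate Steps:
$z = -4$ ($z = 4 - 8 = -4$)
$k{\left(D,q \right)} = -1$ ($k{\left(D,q \right)} = \frac{1}{-4 + 3} = \frac{1}{-1} = -1$)
$\left(\left(54 + 36\right) \left(k{\left(8,0 \right)} - 79\right) + 137\right)^{2} = \left(\left(54 + 36\right) \left(-1 - 79\right) + 137\right)^{2} = \left(90 \left(-80\right) + 137\right)^{2} = \left(-7200 + 137\right)^{2} = \left(-7063\right)^{2} = 49885969$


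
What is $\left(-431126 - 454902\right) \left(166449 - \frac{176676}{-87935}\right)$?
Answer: $- \frac{12968676201371748}{87935} \approx -1.4748 \cdot 10^{11}$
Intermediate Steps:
$\left(-431126 - 454902\right) \left(166449 - \frac{176676}{-87935}\right) = - 886028 \left(166449 - - \frac{176676}{87935}\right) = - 886028 \left(166449 + \frac{176676}{87935}\right) = \left(-886028\right) \frac{14636869491}{87935} = - \frac{12968676201371748}{87935}$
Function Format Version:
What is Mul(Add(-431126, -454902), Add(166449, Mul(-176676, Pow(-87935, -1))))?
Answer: Rational(-12968676201371748, 87935) ≈ -1.4748e+11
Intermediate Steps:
Mul(Add(-431126, -454902), Add(166449, Mul(-176676, Pow(-87935, -1)))) = Mul(-886028, Add(166449, Mul(-176676, Rational(-1, 87935)))) = Mul(-886028, Add(166449, Rational(176676, 87935))) = Mul(-886028, Rational(14636869491, 87935)) = Rational(-12968676201371748, 87935)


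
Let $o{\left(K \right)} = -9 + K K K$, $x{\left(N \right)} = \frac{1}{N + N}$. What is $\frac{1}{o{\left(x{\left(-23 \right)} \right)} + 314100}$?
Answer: $\frac{97336}{30572361575} \approx 3.1838 \cdot 10^{-6}$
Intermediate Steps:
$x{\left(N \right)} = \frac{1}{2 N}$
$o{\left(K \right)} = -9 + K^{3}$ ($o{\left(K \right)} = -9 + K K^{2} = -9 + K^{3}$)
$\frac{1}{o{\left(x{\left(-23 \right)} \right)} + 314100} = \frac{1}{\left(-9 + \left(\frac{1}{2 \left(-23\right)}\right)^{3}\right) + 314100} = \frac{1}{\left(-9 + \left(\frac{1}{2} \left(- \frac{1}{23}\right)\right)^{3}\right) + 314100} = \frac{1}{\left(-9 + \left(- \frac{1}{46}\right)^{3}\right) + 314100} = \frac{1}{\left(-9 - \frac{1}{97336}\right) + 314100} = \frac{1}{- \frac{876025}{97336} + 314100} = \frac{1}{\frac{30572361575}{97336}} = \frac{97336}{30572361575}$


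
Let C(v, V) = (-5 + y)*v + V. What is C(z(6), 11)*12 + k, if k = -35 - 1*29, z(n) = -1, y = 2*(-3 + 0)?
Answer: 200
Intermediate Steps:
y = -6 (y = 2*(-3) = -6)
k = -64 (k = -35 - 29 = -64)
C(v, V) = V - 11*v (C(v, V) = (-5 - 6)*v + V = -11*v + V = V - 11*v)
C(z(6), 11)*12 + k = (11 - 11*(-1))*12 - 64 = (11 + 11)*12 - 64 = 22*12 - 64 = 264 - 64 = 200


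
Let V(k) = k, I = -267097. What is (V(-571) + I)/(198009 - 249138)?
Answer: 267668/51129 ≈ 5.2352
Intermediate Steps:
(V(-571) + I)/(198009 - 249138) = (-571 - 267097)/(198009 - 249138) = -267668/(-51129) = -267668*(-1/51129) = 267668/51129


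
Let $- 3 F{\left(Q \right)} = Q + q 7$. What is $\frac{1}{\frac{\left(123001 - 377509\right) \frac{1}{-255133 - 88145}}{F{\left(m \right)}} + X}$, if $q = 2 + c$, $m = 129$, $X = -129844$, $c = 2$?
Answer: $- \frac{2994147}{388772065486} \approx -7.7015 \cdot 10^{-6}$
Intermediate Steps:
$q = 4$ ($q = 2 + 2 = 4$)
$F{\left(Q \right)} = - \frac{28}{3} - \frac{Q}{3}$ ($F{\left(Q \right)} = - \frac{Q + 4 \cdot 7}{3} = - \frac{Q + 28}{3} = - \frac{28 + Q}{3} = - \frac{28}{3} - \frac{Q}{3}$)
$\frac{1}{\frac{\left(123001 - 377509\right) \frac{1}{-255133 - 88145}}{F{\left(m \right)}} + X} = \frac{1}{\frac{\left(123001 - 377509\right) \frac{1}{-255133 - 88145}}{- \frac{28}{3} - 43} - 129844} = \frac{1}{\frac{\left(-254508\right) \frac{1}{-343278}}{- \frac{28}{3} - 43} - 129844} = \frac{1}{\frac{\left(-254508\right) \left(- \frac{1}{343278}\right)}{- \frac{157}{3}} - 129844} = \frac{1}{\frac{42418}{57213} \left(- \frac{3}{157}\right) - 129844} = \frac{1}{- \frac{42418}{2994147} - 129844} = \frac{1}{- \frac{388772065486}{2994147}} = - \frac{2994147}{388772065486}$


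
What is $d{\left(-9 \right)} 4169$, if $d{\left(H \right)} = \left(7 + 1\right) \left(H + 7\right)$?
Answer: $-66704$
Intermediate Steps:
$d{\left(H \right)} = 56 + 8 H$ ($d{\left(H \right)} = 8 \left(7 + H\right) = 56 + 8 H$)
$d{\left(-9 \right)} 4169 = \left(56 + 8 \left(-9\right)\right) 4169 = \left(56 - 72\right) 4169 = \left(-16\right) 4169 = -66704$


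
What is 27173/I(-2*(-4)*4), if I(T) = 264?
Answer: 27173/264 ≈ 102.93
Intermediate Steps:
27173/I(-2*(-4)*4) = 27173/264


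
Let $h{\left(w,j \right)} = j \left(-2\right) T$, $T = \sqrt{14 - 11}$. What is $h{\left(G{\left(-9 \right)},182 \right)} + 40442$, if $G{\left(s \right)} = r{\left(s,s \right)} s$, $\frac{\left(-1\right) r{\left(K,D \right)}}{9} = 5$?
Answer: $40442 - 364 \sqrt{3} \approx 39812.0$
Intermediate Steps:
$r{\left(K,D \right)} = -45$ ($r{\left(K,D \right)} = \left(-9\right) 5 = -45$)
$T = \sqrt{3} \approx 1.732$
$G{\left(s \right)} = - 45 s$
$h{\left(w,j \right)} = - 2 j \sqrt{3}$ ($h{\left(w,j \right)} = j \left(-2\right) \sqrt{3} = - 2 j \sqrt{3}$)
$h{\left(G{\left(-9 \right)},182 \right)} + 40442 = \left(-2\right) 182 \sqrt{3} + 40442 = - 364 \sqrt{3} + 40442 = 40442 - 364 \sqrt{3}$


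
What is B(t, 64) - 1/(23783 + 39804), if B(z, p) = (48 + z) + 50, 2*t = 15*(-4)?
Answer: 4323915/63587 ≈ 68.000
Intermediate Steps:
t = -30 (t = (15*(-4))/2 = (½)*(-60) = -30)
B(z, p) = 98 + z
B(t, 64) - 1/(23783 + 39804) = (98 - 30) - 1/(23783 + 39804) = 68 - 1/63587 = 4323915/63587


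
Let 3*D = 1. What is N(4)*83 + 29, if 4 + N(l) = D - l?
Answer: -1822/3 ≈ -607.33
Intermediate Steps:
D = 1/3 (D = (1/3)*1 = 1/3 ≈ 0.33333)
N(l) = -11/3 - l (N(l) = -4 + (1/3 - l) = -11/3 - l)
N(4)*83 + 29 = (-11/3 - 1*4)*83 + 29 = (-11/3 - 4)*83 + 29 = -23/3*83 + 29 = -1909/3 + 29 = -1822/3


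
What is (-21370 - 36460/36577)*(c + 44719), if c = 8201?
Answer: -41366873394000/36577 ≈ -1.1310e+9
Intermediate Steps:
(-21370 - 36460/36577)*(c + 44719) = (-21370 - 36460/36577)*(8201 + 44719) = (-21370 - 36460*1/36577)*52920 = (-21370 - 36460/36577)*52920 = -781686950/36577*52920 = -41366873394000/36577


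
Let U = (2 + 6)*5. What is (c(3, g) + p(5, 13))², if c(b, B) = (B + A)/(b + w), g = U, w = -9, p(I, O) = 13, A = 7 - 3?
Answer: 289/9 ≈ 32.111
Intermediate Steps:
A = 4
U = 40 (U = 8*5 = 40)
g = 40
c(b, B) = (4 + B)/(-9 + b) (c(b, B) = (B + 4)/(b - 9) = (4 + B)/(-9 + b))
(c(3, g) + p(5, 13))² = ((4 + 40)/(-9 + 3) + 13)² = (44/(-6) + 13)² = (-⅙*44 + 13)² = (-22/3 + 13)² = (17/3)² = 289/9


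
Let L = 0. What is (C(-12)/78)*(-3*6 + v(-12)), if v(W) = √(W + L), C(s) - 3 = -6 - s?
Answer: -27/13 + 3*I*√3/13 ≈ -2.0769 + 0.3997*I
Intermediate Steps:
C(s) = -3 - s (C(s) = 3 + (-6 - s) = -3 - s)
v(W) = √W (v(W) = √(W + 0) = √W)
(C(-12)/78)*(-3*6 + v(-12)) = ((-3 - 1*(-12))/78)*(-3*6 + √(-12)) = ((-3 + 12)*(1/78))*(-18 + 2*I*√3) = (9*(1/78))*(-18 + 2*I*√3) = 3*(-18 + 2*I*√3)/26 = -27/13 + 3*I*√3/13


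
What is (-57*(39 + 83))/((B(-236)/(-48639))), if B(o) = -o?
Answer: 169117803/118 ≈ 1.4332e+6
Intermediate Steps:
(-57*(39 + 83))/((B(-236)/(-48639))) = (-57*(39 + 83))/((-1*(-236)/(-48639))) = (-57*122)/((236*(-1/48639))) = -6954/(-236/48639) = -6954*(-48639/236) = 169117803/118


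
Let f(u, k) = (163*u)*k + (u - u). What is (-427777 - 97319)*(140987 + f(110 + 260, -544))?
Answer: 17153653919688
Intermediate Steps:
f(u, k) = 163*k*u (f(u, k) = 163*k*u + 0 = 163*k*u)
(-427777 - 97319)*(140987 + f(110 + 260, -544)) = (-427777 - 97319)*(140987 + 163*(-544)*(110 + 260)) = -525096*(140987 + 163*(-544)*370) = -525096*(140987 - 32808640) = -525096*(-32667653) = 17153653919688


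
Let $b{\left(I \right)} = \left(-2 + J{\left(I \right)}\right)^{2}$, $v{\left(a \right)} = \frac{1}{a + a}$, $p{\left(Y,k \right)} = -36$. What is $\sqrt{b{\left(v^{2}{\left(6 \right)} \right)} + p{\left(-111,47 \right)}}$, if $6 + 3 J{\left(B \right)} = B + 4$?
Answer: $\frac{i \sqrt{5393663}}{432} \approx 5.376 i$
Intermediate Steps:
$J{\left(B \right)} = - \frac{2}{3} + \frac{B}{3}$ ($J{\left(B \right)} = -2 + \frac{B + 4}{3} = -2 + \frac{4 + B}{3} = -2 + \left(\frac{4}{3} + \frac{B}{3}\right) = - \frac{2}{3} + \frac{B}{3}$)
$v{\left(a \right)} = \frac{1}{2 a}$
$b{\left(I \right)} = \left(- \frac{8}{3} + \frac{I}{3}\right)^{2}$ ($b{\left(I \right)} = \left(-2 + \left(- \frac{2}{3} + \frac{I}{3}\right)\right)^{2} = \left(- \frac{8}{3} + \frac{I}{3}\right)^{2}$)
$\sqrt{b{\left(v^{2}{\left(6 \right)} \right)} + p{\left(-111,47 \right)}} = \sqrt{\frac{\left(-8 + \left(\frac{1}{2 \cdot 6}\right)^{2}\right)^{2}}{9} - 36} = \sqrt{\frac{\left(-8 + \left(\frac{1}{2} \cdot \frac{1}{6}\right)^{2}\right)^{2}}{9} - 36} = \sqrt{\frac{\left(-8 + \left(\frac{1}{12}\right)^{2}\right)^{2}}{9} - 36} = \sqrt{\frac{\left(-8 + \frac{1}{144}\right)^{2}}{9} - 36} = \sqrt{\frac{\left(- \frac{1151}{144}\right)^{2}}{9} - 36} = \sqrt{\frac{1}{9} \cdot \frac{1324801}{20736} - 36} = \sqrt{\frac{1324801}{186624} - 36} = \sqrt{- \frac{5393663}{186624}} = \frac{i \sqrt{5393663}}{432}$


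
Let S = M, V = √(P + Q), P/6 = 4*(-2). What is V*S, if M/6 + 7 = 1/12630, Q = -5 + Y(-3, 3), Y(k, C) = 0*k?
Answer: -88409*I*√53/2105 ≈ -305.76*I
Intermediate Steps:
Y(k, C) = 0
Q = -5 (Q = -5 + 0 = -5)
P = -48 (P = 6*(4*(-2)) = 6*(-8) = -48)
M = -88409/2105 (M = -42 + 6/12630 = -42 + 6*(1/12630) = -42 + 1/2105 = -88409/2105 ≈ -42.000)
V = I*√53 (V = √(-48 - 5) = √(-53) = I*√53 ≈ 7.2801*I)
S = -88409/2105 ≈ -42.000
V*S = (I*√53)*(-88409/2105) = -88409*I*√53/2105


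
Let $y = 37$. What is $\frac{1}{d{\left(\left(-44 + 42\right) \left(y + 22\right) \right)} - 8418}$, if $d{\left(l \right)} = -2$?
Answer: $- \frac{1}{8420} \approx -0.00011876$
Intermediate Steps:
$\frac{1}{d{\left(\left(-44 + 42\right) \left(y + 22\right) \right)} - 8418} = \frac{1}{-2 - 8418} = \frac{1}{-8420} = - \frac{1}{8420}$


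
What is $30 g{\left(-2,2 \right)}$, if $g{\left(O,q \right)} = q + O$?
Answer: $0$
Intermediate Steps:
$g{\left(O,q \right)} = O + q$
$30 g{\left(-2,2 \right)} = 30 \left(-2 + 2\right) = 30 \cdot 0 = 0$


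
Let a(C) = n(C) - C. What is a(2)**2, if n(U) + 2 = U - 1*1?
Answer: 9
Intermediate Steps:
n(U) = -3 + U (n(U) = -2 + (U - 1*1) = -2 + (U - 1) = -2 + (-1 + U) = -3 + U)
a(C) = -3 (a(C) = (-3 + C) - C = -3)
a(2)**2 = (-3)**2 = 9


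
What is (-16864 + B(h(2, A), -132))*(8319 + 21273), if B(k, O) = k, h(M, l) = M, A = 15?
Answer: -498980304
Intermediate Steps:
(-16864 + B(h(2, A), -132))*(8319 + 21273) = (-16864 + 2)*(8319 + 21273) = -16862*29592 = -498980304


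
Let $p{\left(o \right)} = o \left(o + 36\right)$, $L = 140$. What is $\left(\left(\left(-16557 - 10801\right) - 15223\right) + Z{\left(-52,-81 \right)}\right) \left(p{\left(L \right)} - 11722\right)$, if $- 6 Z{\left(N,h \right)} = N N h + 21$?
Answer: $-78547899$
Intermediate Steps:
$Z{\left(N,h \right)} = - \frac{7}{2} - \frac{h N^{2}}{6}$ ($Z{\left(N,h \right)} = - \frac{N N h + 21}{6} = - \frac{N^{2} h + 21}{6} = - \frac{h N^{2} + 21}{6} = - \frac{21 + h N^{2}}{6} = - \frac{7}{2} - \frac{h N^{2}}{6}$)
$p{\left(o \right)} = o \left(36 + o\right)$
$\left(\left(\left(-16557 - 10801\right) - 15223\right) + Z{\left(-52,-81 \right)}\right) \left(p{\left(L \right)} - 11722\right) = \left(\left(\left(-16557 - 10801\right) - 15223\right) - \left(\frac{7}{2} - \frac{27 \left(-52\right)^{2}}{2}\right)\right) \left(140 \left(36 + 140\right) - 11722\right) = \left(\left(-27358 - 15223\right) - \left(\frac{7}{2} - 36504\right)\right) \left(140 \cdot 176 - 11722\right) = \left(-42581 + \left(- \frac{7}{2} + 36504\right)\right) \left(24640 - 11722\right) = \left(-42581 + \frac{73001}{2}\right) 12918 = \left(- \frac{12161}{2}\right) 12918 = -78547899$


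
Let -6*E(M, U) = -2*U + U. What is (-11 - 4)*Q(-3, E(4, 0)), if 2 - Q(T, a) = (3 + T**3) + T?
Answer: -435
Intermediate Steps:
E(M, U) = U/6 (E(M, U) = -(-2*U + U)/6 = -(-1)*U/6 = U/6)
Q(T, a) = -1 - T - T**3 (Q(T, a) = 2 - ((3 + T**3) + T) = 2 - (3 + T + T**3) = 2 + (-3 - T - T**3) = -1 - T - T**3)
(-11 - 4)*Q(-3, E(4, 0)) = (-11 - 4)*(-1 - 1*(-3) - 1*(-3)**3) = -15*(-1 + 3 - 1*(-27)) = -15*(-1 + 3 + 27) = -15*29 = -435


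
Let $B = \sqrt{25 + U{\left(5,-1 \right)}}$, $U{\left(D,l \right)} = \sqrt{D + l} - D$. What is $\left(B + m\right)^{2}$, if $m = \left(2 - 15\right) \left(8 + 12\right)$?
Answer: $\left(260 - \sqrt{22}\right)^{2} \approx 65183.0$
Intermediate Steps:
$m = -260$ ($m = \left(-13\right) 20 = -260$)
$B = \sqrt{22}$ ($B = \sqrt{25 + \left(\sqrt{5 - 1} - 5\right)} = \sqrt{25 - \left(5 - \sqrt{4}\right)} = \sqrt{25 + \left(2 - 5\right)} = \sqrt{25 - 3} = \sqrt{22} \approx 4.6904$)
$\left(B + m\right)^{2} = \left(\sqrt{22} - 260\right)^{2} = \left(-260 + \sqrt{22}\right)^{2}$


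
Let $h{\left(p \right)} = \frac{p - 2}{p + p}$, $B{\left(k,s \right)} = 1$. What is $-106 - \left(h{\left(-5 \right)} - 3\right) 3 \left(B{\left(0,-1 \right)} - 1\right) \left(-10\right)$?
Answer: $-106$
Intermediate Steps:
$h{\left(p \right)} = \frac{-2 + p}{2 p}$
$-106 - \left(h{\left(-5 \right)} - 3\right) 3 \left(B{\left(0,-1 \right)} - 1\right) \left(-10\right) = -106 - \left(\frac{-2 - 5}{2 \left(-5\right)} - 3\right) 3 \left(1 - 1\right) \left(-10\right) = -106 - \left(\frac{1}{2} \left(- \frac{1}{5}\right) \left(-7\right) - 3\right) 3 \cdot 0 \left(-10\right) = -106 - \left(\frac{7}{10} - 3\right) 3 \cdot 0 \left(-10\right) = -106 - \left(- \frac{23}{10}\right) 3 \cdot 0 \left(-10\right) = -106 - \left(- \frac{69}{10}\right) 0 \left(-10\right) = -106 - 0 \left(-10\right) = -106 - 0 = -106 + 0 = -106$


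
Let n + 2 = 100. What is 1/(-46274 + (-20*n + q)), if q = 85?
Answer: -1/48149 ≈ -2.0769e-5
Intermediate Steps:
n = 98 (n = -2 + 100 = 98)
1/(-46274 + (-20*n + q)) = 1/(-46274 + (-20*98 + 85)) = 1/(-46274 + (-1960 + 85)) = 1/(-46274 - 1875) = 1/(-48149) = -1/48149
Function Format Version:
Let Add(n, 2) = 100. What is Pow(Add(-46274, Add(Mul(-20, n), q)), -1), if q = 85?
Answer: Rational(-1, 48149) ≈ -2.0769e-5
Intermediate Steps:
n = 98 (n = Add(-2, 100) = 98)
Pow(Add(-46274, Add(Mul(-20, n), q)), -1) = Pow(Add(-46274, Add(Mul(-20, 98), 85)), -1) = Pow(Add(-46274, Add(-1960, 85)), -1) = Pow(Add(-46274, -1875), -1) = Pow(-48149, -1) = Rational(-1, 48149)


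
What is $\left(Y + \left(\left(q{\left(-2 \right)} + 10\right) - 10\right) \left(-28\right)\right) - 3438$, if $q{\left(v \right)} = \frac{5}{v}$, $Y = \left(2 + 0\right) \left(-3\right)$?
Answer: $-3374$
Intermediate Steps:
$Y = -6$ ($Y = 2 \left(-3\right) = -6$)
$\left(Y + \left(\left(q{\left(-2 \right)} + 10\right) - 10\right) \left(-28\right)\right) - 3438 = \left(-6 + \left(\left(\frac{5}{-2} + 10\right) - 10\right) \left(-28\right)\right) - 3438 = \left(-6 + \left(\left(5 \left(- \frac{1}{2}\right) + 10\right) - 10\right) \left(-28\right)\right) - 3438 = \left(-6 + \left(\left(- \frac{5}{2} + 10\right) - 10\right) \left(-28\right)\right) - 3438 = \left(-6 + \left(\frac{15}{2} - 10\right) \left(-28\right)\right) - 3438 = \left(-6 - -70\right) - 3438 = \left(-6 + 70\right) - 3438 = 64 - 3438 = -3374$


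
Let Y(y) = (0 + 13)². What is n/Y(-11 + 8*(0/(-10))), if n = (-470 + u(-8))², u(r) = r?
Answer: 228484/169 ≈ 1352.0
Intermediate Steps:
Y(y) = 169 (Y(y) = 13² = 169)
n = 228484 (n = (-470 - 8)² = (-478)² = 228484)
n/Y(-11 + 8*(0/(-10))) = 228484/169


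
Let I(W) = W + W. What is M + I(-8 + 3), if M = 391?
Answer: 381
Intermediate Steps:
I(W) = 2*W
M + I(-8 + 3) = 391 + 2*(-8 + 3) = 391 + 2*(-5) = 391 - 10 = 381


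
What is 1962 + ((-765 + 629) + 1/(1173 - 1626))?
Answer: 827177/453 ≈ 1826.0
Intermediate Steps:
1962 + ((-765 + 629) + 1/(1173 - 1626)) = 1962 + (-136 + 1/(-453)) = 1962 + (-136 - 1/453) = 1962 - 61609/453 = 827177/453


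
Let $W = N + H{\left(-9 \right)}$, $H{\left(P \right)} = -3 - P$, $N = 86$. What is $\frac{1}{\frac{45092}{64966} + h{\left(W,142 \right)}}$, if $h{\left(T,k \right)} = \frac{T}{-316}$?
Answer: $\frac{2566157}{1034025} \approx 2.4817$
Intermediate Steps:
$W = 92$ ($W = 86 - -6 = 86 + \left(-3 + 9\right) = 86 + 6 = 92$)
$h{\left(T,k \right)} = - \frac{T}{316}$ ($h{\left(T,k \right)} = T \left(- \frac{1}{316}\right) = - \frac{T}{316}$)
$\frac{1}{\frac{45092}{64966} + h{\left(W,142 \right)}} = \frac{1}{\frac{45092}{64966} - \frac{23}{79}} = \frac{1}{45092 \cdot \frac{1}{64966} - \frac{23}{79}} = \frac{1}{\frac{22546}{32483} - \frac{23}{79}} = \frac{1}{\frac{1034025}{2566157}} = \frac{2566157}{1034025}$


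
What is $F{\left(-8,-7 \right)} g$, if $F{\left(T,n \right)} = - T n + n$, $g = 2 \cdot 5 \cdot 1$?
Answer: $-630$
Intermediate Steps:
$g = 10$ ($g = 10 \cdot 1 = 10$)
$F{\left(T,n \right)} = n - T n$ ($F{\left(T,n \right)} = - T n + n = n - T n$)
$F{\left(-8,-7 \right)} g = - 7 \left(1 - -8\right) 10 = - 7 \left(1 + 8\right) 10 = \left(-7\right) 9 \cdot 10 = \left(-63\right) 10 = -630$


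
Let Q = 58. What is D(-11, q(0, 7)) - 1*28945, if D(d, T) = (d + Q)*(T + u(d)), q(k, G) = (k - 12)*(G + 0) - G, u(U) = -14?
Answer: -33880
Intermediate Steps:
q(k, G) = -G + G*(-12 + k) (q(k, G) = (-12 + k)*G - G = G*(-12 + k) - G = -G + G*(-12 + k))
D(d, T) = (-14 + T)*(58 + d) (D(d, T) = (d + 58)*(T - 14) = (58 + d)*(-14 + T) = (-14 + T)*(58 + d))
D(-11, q(0, 7)) - 1*28945 = (-812 - 14*(-11) + 58*(7*(-13 + 0)) + (7*(-13 + 0))*(-11)) - 1*28945 = (-812 + 154 + 58*(7*(-13)) + (7*(-13))*(-11)) - 28945 = (-812 + 154 + 58*(-91) - 91*(-11)) - 28945 = (-812 + 154 - 5278 + 1001) - 28945 = -4935 - 28945 = -33880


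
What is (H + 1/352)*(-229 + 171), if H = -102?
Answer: 1041187/176 ≈ 5915.8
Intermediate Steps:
(H + 1/352)*(-229 + 171) = (-102 + 1/352)*(-229 + 171) = (-102 + 1/352)*(-58) = -35903/352*(-58) = 1041187/176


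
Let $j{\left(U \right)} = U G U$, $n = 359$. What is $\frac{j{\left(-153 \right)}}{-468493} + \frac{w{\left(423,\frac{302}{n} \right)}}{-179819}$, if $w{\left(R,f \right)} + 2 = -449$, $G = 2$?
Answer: $- \frac{8207475599}{84243942767} \approx -0.097425$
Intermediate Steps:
$w{\left(R,f \right)} = -451$ ($w{\left(R,f \right)} = -2 - 449 = -451$)
$j{\left(U \right)} = 2 U^{2}$ ($j{\left(U \right)} = U 2 U = 2 U U = 2 U^{2}$)
$\frac{j{\left(-153 \right)}}{-468493} + \frac{w{\left(423,\frac{302}{n} \right)}}{-179819} = \frac{2 \left(-153\right)^{2}}{-468493} - \frac{451}{-179819} = 2 \cdot 23409 \left(- \frac{1}{468493}\right) - - \frac{451}{179819} = 46818 \left(- \frac{1}{468493}\right) + \frac{451}{179819} = - \frac{46818}{468493} + \frac{451}{179819} = - \frac{8207475599}{84243942767}$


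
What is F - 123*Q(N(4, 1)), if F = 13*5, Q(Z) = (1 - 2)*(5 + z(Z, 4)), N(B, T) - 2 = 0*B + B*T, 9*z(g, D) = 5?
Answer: 2245/3 ≈ 748.33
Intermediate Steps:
z(g, D) = 5/9 (z(g, D) = (⅑)*5 = 5/9)
N(B, T) = 2 + B*T (N(B, T) = 2 + (0*B + B*T) = 2 + (0 + B*T) = 2 + B*T)
Q(Z) = -50/9 (Q(Z) = (1 - 2)*(5 + 5/9) = -1*50/9 = -50/9)
F = 65
F - 123*Q(N(4, 1)) = 65 - 123*(-50/9) = 65 + 2050/3 = 2245/3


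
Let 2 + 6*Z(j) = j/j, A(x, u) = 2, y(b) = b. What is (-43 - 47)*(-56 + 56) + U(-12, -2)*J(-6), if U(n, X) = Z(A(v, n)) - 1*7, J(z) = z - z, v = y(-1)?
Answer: 0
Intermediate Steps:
v = -1
Z(j) = -⅙ (Z(j) = -⅓ + (j/j)/6 = -⅓ + (⅙)*1 = -⅓ + ⅙ = -⅙)
J(z) = 0
U(n, X) = -43/6 (U(n, X) = -⅙ - 1*7 = -⅙ - 7 = -43/6)
(-43 - 47)*(-56 + 56) + U(-12, -2)*J(-6) = (-43 - 47)*(-56 + 56) - 43/6*0 = -90*0 + 0 = 0 + 0 = 0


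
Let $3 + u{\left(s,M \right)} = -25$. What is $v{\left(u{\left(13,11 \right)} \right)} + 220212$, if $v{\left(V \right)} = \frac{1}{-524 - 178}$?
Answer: $\frac{154588823}{702} \approx 2.2021 \cdot 10^{5}$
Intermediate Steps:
$u{\left(s,M \right)} = -28$ ($u{\left(s,M \right)} = -3 - 25 = -28$)
$v{\left(V \right)} = - \frac{1}{702}$ ($v{\left(V \right)} = \frac{1}{-702} = - \frac{1}{702}$)
$v{\left(u{\left(13,11 \right)} \right)} + 220212 = - \frac{1}{702} + 220212 = \frac{154588823}{702}$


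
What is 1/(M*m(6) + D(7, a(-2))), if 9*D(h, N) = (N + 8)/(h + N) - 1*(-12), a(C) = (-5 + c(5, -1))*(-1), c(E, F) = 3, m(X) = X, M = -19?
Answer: -81/9116 ≈ -0.0088855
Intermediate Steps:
a(C) = 2 (a(C) = (-5 + 3)*(-1) = -2*(-1) = 2)
D(h, N) = 4/3 + (8 + N)/(9*(N + h)) (D(h, N) = ((N + 8)/(h + N) - 1*(-12))/9 = ((8 + N)/(N + h) + 12)/9 = (12 + (8 + N)/(N + h))/9 = 4/3 + (8 + N)/(9*(N + h)))
1/(M*m(6) + D(7, a(-2))) = 1/(-19*6 + (8 + 12*7 + 13*2)/(9*(2 + 7))) = 1/(-114 + (⅑)*(8 + 84 + 26)/9) = 1/(-114 + (⅑)*(⅑)*118) = 1/(-114 + 118/81) = 1/(-9116/81) = -81/9116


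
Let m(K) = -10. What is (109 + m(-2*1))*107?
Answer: 10593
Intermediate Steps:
(109 + m(-2*1))*107 = (109 - 10)*107 = 99*107 = 10593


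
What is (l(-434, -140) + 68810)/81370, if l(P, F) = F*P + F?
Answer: 12943/8137 ≈ 1.5906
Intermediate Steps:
l(P, F) = F + F*P
(l(-434, -140) + 68810)/81370 = (-140*(1 - 434) + 68810)/81370 = (-140*(-433) + 68810)*(1/81370) = (60620 + 68810)*(1/81370) = 129430*(1/81370) = 12943/8137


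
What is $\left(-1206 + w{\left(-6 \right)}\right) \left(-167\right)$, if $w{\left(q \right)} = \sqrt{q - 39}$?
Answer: $201402 - 501 i \sqrt{5} \approx 2.014 \cdot 10^{5} - 1120.3 i$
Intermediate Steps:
$w{\left(q \right)} = \sqrt{-39 + q}$
$\left(-1206 + w{\left(-6 \right)}\right) \left(-167\right) = \left(-1206 + \sqrt{-39 - 6}\right) \left(-167\right) = \left(-1206 + \sqrt{-45}\right) \left(-167\right) = \left(-1206 + 3 i \sqrt{5}\right) \left(-167\right) = 201402 - 501 i \sqrt{5}$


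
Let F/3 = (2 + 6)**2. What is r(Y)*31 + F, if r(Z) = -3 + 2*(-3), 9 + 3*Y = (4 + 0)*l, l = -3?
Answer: -87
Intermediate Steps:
Y = -7 (Y = -3 + ((4 + 0)*(-3))/3 = -3 + (4*(-3))/3 = -3 + (1/3)*(-12) = -3 - 4 = -7)
F = 192 (F = 3*(2 + 6)**2 = 3*8**2 = 3*64 = 192)
r(Z) = -9 (r(Z) = -3 - 6 = -9)
r(Y)*31 + F = -9*31 + 192 = -279 + 192 = -87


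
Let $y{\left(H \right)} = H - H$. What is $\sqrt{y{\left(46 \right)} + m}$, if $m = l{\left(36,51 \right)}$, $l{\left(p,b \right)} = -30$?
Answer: $i \sqrt{30} \approx 5.4772 i$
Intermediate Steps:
$y{\left(H \right)} = 0$
$m = -30$
$\sqrt{y{\left(46 \right)} + m} = \sqrt{0 - 30} = \sqrt{-30} = i \sqrt{30}$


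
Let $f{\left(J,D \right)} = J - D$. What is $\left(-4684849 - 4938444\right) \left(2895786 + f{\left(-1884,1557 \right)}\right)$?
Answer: $-27833883392085$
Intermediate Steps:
$\left(-4684849 - 4938444\right) \left(2895786 + f{\left(-1884,1557 \right)}\right) = \left(-4684849 - 4938444\right) \left(2895786 - 3441\right) = - 9623293 \left(2895786 - 3441\right) = \left(-9623293\right) 2892345 = -27833883392085$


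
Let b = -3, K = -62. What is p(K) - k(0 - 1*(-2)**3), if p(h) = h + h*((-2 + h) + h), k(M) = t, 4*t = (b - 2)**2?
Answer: 30975/4 ≈ 7743.8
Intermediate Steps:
t = 25/4 (t = (-3 - 2)**2/4 = (1/4)*(-5)**2 = (1/4)*25 = 25/4 ≈ 6.2500)
k(M) = 25/4
p(h) = h + h*(-2 + 2*h)
p(K) - k(0 - 1*(-2)**3) = -62*(-1 + 2*(-62)) - 1*25/4 = -62*(-1 - 124) - 25/4 = -62*(-125) - 25/4 = 7750 - 25/4 = 30975/4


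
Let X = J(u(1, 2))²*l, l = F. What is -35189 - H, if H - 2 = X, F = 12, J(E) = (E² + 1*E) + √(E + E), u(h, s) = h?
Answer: -35263 - 48*√2 ≈ -35331.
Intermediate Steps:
J(E) = E + E² + √2*√E (J(E) = (E² + E) + √(2*E) = (E + E²) + √2*√E = E + E² + √2*√E)
l = 12
X = 12*(2 + √2)² (X = (1 + 1² + √2*√1)²*12 = (1 + 1 + √2*1)²*12 = (1 + 1 + √2)²*12 = (2 + √2)²*12 = 12*(2 + √2)² ≈ 139.88)
H = 74 + 48*√2 (H = 2 + (72 + 48*√2) = 74 + 48*√2 ≈ 141.88)
-35189 - H = -35189 - (74 + 48*√2) = -35189 + (-74 - 48*√2) = -35263 - 48*√2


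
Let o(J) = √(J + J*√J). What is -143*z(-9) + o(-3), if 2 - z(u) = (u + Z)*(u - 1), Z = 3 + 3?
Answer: 4004 + √(-3 - 3*I*√3) ≈ 4005.2 - 2.1213*I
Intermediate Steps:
Z = 6
z(u) = 2 - (-1 + u)*(6 + u) (z(u) = 2 - (u + 6)*(u - 1) = 2 - (6 + u)*(-1 + u) = 2 - (-1 + u)*(6 + u))
o(J) = √(J + J^(3/2))
-143*z(-9) + o(-3) = -143*(8 - 1*(-9)² - 5*(-9)) + √(-3 + (-3)^(3/2)) = -143*(8 - 1*81 + 45) + √(-3 - 3*I*√3) = -143*(8 - 81 + 45) + √(-3 - 3*I*√3) = -143*(-28) + √(-3 - 3*I*√3) = 4004 + √(-3 - 3*I*√3)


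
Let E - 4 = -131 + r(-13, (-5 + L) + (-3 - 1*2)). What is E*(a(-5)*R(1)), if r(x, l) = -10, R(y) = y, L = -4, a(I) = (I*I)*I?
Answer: 17125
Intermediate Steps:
a(I) = I**3 (a(I) = I**2*I = I**3)
E = -137 (E = 4 + (-131 - 10) = 4 - 141 = -137)
E*(a(-5)*R(1)) = -137*(-5)**3 = -(-17125) = -137*(-125) = 17125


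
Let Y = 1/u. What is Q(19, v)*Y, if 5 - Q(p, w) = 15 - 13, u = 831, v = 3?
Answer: 1/277 ≈ 0.0036101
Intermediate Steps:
Q(p, w) = 3 (Q(p, w) = 5 - (15 - 13) = 5 - 1*2 = 5 - 2 = 3)
Y = 1/831 ≈ 0.0012034
Q(19, v)*Y = 3*(1/831) = 1/277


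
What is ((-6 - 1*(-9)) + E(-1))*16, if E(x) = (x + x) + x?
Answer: 0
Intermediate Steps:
E(x) = 3*x (E(x) = 2*x + x = 3*x)
((-6 - 1*(-9)) + E(-1))*16 = ((-6 - 1*(-9)) + 3*(-1))*16 = ((-6 + 9) - 3)*16 = (3 - 3)*16 = 0*16 = 0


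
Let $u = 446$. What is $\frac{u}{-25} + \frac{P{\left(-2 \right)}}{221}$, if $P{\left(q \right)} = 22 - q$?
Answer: $- \frac{97966}{5525} \approx -17.731$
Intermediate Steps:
$\frac{u}{-25} + \frac{P{\left(-2 \right)}}{221} = \frac{446}{-25} + \frac{22 - -2}{221} = 446 \left(- \frac{1}{25}\right) + \left(22 + 2\right) \frac{1}{221} = - \frac{446}{25} + 24 \cdot \frac{1}{221} = - \frac{446}{25} + \frac{24}{221} = - \frac{97966}{5525}$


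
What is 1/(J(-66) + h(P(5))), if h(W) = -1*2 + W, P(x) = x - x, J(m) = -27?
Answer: -1/29 ≈ -0.034483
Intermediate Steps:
P(x) = 0
h(W) = -2 + W
1/(J(-66) + h(P(5))) = 1/(-27 + (-2 + 0)) = 1/(-27 - 2) = 1/(-29) = -1/29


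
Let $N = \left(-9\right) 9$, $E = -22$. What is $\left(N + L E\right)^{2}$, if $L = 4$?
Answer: $28561$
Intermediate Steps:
$N = -81$
$\left(N + L E\right)^{2} = \left(-81 + 4 \left(-22\right)\right)^{2} = \left(-81 - 88\right)^{2} = \left(-169\right)^{2} = 28561$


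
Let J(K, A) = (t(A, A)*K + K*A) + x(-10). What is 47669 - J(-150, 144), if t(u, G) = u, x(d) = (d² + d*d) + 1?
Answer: 90668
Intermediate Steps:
x(d) = 1 + 2*d² (x(d) = (d² + d²) + 1 = 2*d² + 1 = 1 + 2*d²)
J(K, A) = 201 + 2*A*K (J(K, A) = (A*K + K*A) + (1 + 2*(-10)²) = (A*K + A*K) + (1 + 2*100) = 2*A*K + (1 + 200) = 2*A*K + 201 = 201 + 2*A*K)
47669 - J(-150, 144) = 47669 - (201 + 2*144*(-150)) = 47669 - (201 - 43200) = 47669 - 1*(-42999) = 47669 + 42999 = 90668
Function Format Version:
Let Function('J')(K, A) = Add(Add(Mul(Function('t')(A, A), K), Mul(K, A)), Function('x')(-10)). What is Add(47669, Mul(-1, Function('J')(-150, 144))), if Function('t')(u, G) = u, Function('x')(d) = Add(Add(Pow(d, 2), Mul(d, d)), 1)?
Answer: 90668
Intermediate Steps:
Function('x')(d) = Add(1, Mul(2, Pow(d, 2))) (Function('x')(d) = Add(Add(Pow(d, 2), Pow(d, 2)), 1) = Add(Mul(2, Pow(d, 2)), 1) = Add(1, Mul(2, Pow(d, 2))))
Function('J')(K, A) = Add(201, Mul(2, A, K)) (Function('J')(K, A) = Add(Add(Mul(A, K), Mul(K, A)), Add(1, Mul(2, Pow(-10, 2)))) = Add(Add(Mul(A, K), Mul(A, K)), Add(1, Mul(2, 100))) = Add(Mul(2, A, K), Add(1, 200)) = Add(Mul(2, A, K), 201) = Add(201, Mul(2, A, K)))
Add(47669, Mul(-1, Function('J')(-150, 144))) = Add(47669, Mul(-1, Add(201, Mul(2, 144, -150)))) = Add(47669, Mul(-1, Add(201, -43200))) = Add(47669, Mul(-1, -42999)) = Add(47669, 42999) = 90668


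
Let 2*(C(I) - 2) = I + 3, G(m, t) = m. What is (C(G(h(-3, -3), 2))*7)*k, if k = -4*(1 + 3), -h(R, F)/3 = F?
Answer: -896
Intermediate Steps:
h(R, F) = -3*F
k = -16 (k = -4*4 = -16)
C(I) = 7/2 + I/2 (C(I) = 2 + (I + 3)/2 = 2 + (3 + I)/2 = 2 + (3/2 + I/2) = 7/2 + I/2)
(C(G(h(-3, -3), 2))*7)*k = ((7/2 + (-3*(-3))/2)*7)*(-16) = ((7/2 + (½)*9)*7)*(-16) = ((7/2 + 9/2)*7)*(-16) = (8*7)*(-16) = 56*(-16) = -896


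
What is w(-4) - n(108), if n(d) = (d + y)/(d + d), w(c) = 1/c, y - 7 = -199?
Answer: 5/36 ≈ 0.13889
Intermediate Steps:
y = -192 (y = 7 - 199 = -192)
n(d) = (-192 + d)/(2*d) (n(d) = (d - 192)/(d + d) = (-192 + d)/((2*d)) = (-192 + d)*(1/(2*d)) = (-192 + d)/(2*d))
w(-4) - n(108) = 1/(-4) - (-192 + 108)/(2*108) = -¼ - (-84)/(2*108) = -¼ - 1*(-7/18) = -¼ + 7/18 = 5/36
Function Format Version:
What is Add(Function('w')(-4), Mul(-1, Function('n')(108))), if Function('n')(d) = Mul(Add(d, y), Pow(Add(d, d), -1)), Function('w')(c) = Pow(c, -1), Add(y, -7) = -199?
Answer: Rational(5, 36) ≈ 0.13889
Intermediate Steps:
y = -192 (y = Add(7, -199) = -192)
Function('n')(d) = Mul(Rational(1, 2), Pow(d, -1), Add(-192, d)) (Function('n')(d) = Mul(Add(d, -192), Pow(Add(d, d), -1)) = Mul(Add(-192, d), Pow(Mul(2, d), -1)) = Mul(Add(-192, d), Mul(Rational(1, 2), Pow(d, -1))) = Mul(Rational(1, 2), Pow(d, -1), Add(-192, d)))
Add(Function('w')(-4), Mul(-1, Function('n')(108))) = Add(Pow(-4, -1), Mul(-1, Mul(Rational(1, 2), Pow(108, -1), Add(-192, 108)))) = Add(Rational(-1, 4), Mul(-1, Mul(Rational(1, 2), Rational(1, 108), -84))) = Add(Rational(-1, 4), Mul(-1, Rational(-7, 18))) = Add(Rational(-1, 4), Rational(7, 18)) = Rational(5, 36)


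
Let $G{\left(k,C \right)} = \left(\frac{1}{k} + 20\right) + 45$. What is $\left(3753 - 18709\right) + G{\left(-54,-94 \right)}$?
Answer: $- \frac{804115}{54} \approx -14891.0$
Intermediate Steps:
$G{\left(k,C \right)} = 65 + \frac{1}{k}$ ($G{\left(k,C \right)} = \left(20 + \frac{1}{k}\right) + 45 = 65 + \frac{1}{k}$)
$\left(3753 - 18709\right) + G{\left(-54,-94 \right)} = \left(3753 - 18709\right) + \left(65 + \frac{1}{-54}\right) = -14956 + \left(65 - \frac{1}{54}\right) = -14956 + \frac{3509}{54} = - \frac{804115}{54}$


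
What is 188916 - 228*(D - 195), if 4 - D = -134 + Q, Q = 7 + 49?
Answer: 214680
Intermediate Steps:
Q = 56
D = 82 (D = 4 - (-134 + 56) = 4 - 1*(-78) = 4 + 78 = 82)
188916 - 228*(D - 195) = 188916 - 228*(82 - 195) = 188916 - 228*(-113) = 188916 + 25764 = 214680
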